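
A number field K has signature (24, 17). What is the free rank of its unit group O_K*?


By Dirichlet's unit theorem:
rank = r1 + r2 - 1
= 24 + 17 - 1
= 40

40


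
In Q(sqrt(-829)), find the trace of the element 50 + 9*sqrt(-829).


Tr(a + b*sqrt(d)) = (a + b*sqrt(d)) + (a - b*sqrt(d)) = 2a
= 2 * (50)
= 100

100


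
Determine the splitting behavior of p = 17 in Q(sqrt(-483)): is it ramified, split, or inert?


K = Q(sqrt(-483)). Since d mod 4 = 1, disc(K) = -483.
Check p | disc: -483 mod 17 = 10.
p does not divide disc. Compute Legendre symbol (d/p):
10^((17-1)/2) mod 17 = -1
(d/p) = -1, so p is inert: (p) stays prime with e=1, f=2, g=1.
Therefore p is inert.

inert


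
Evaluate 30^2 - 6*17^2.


x^2 - d*y^2
= 30^2 - 6*17^2
= 900 - 1734
= -834

-834


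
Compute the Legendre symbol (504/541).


p = 541 is prime, so compute (504/541) with the reciprocity algorithm (Jacobi-symbol steps: pull out 2s via (2/n), flip via reciprocity, reduce):
  pull out 2: (2/541) = -1  (since 541 mod 8 = 5)
  pull out 2: (2/541) = -1  (since 541 mod 8 = 5)
  pull out 2: (2/541) = -1  (since 541 mod 8 = 5)
  reciprocity: (63/541) -> +(541/63)
  reduce: (37/63)
  reciprocity: (37/63) -> +(63/37)
  reduce: (26/37)
  pull out 2: (2/37) = -1  (since 37 mod 8 = 5)
  reciprocity: (13/37) -> +(37/13)
  reduce: (11/13)
  reciprocity: (11/13) -> +(13/11)
  reduce: (2/11)
  pull out 2: (2/11) = -1  (since 11 mod 8 = 3)
  (1/11) = 1
Product of signs = -1
(504/541) = -1

-1


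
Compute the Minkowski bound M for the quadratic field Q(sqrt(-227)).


d = -227, d mod 4 = 1, so disc(K) = d = -227; |disc(K)| = 227
Imaginary quadratic field, so n = 2, s = r2 = 1, r1 = 0
M = (n!/n^n) * (4/pi)^s * sqrt(|disc(K)|) = (2!/2^2) * (4/pi)^1 * sqrt(227)
= 0.5 * 1.273240 * 15.066519
= 9.5916

9.5916


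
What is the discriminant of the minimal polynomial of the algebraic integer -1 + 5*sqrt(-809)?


The element -1 + 5*sqrt(-809) has minimal polynomial:
x^2 + 2*x + 20226
Discriminant = (2)^2 - 4*(20226)
= 4 - 80904
= -80900

-80900


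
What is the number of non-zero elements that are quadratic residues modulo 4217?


For prime p, the number of non-zero quadratic residues is (p-1)/2.
= (4217-1)/2
= 2108

2108


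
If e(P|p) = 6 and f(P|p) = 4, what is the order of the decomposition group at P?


|D_P| = e * f
= 6 * 4
= 24

24


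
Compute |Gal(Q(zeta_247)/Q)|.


|Gal(Q(zeta_247)/Q)| = phi(247)
= 216

216


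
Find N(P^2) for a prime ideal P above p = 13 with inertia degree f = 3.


N(P^a) = p^(a*f)
= 13^(2*3)
= 13^6
= 4826809

4826809


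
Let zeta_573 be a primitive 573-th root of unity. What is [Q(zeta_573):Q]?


The degree equals Euler's totient phi(573).
573 = 3 * 191
phi(573) = 380

380


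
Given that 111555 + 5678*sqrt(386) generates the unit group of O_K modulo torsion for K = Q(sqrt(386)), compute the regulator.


epsilon = 111555 + 5678*sqrt(386)
= 223110.0000
R = ln(223110.0000)
= 12.3154

12.3154


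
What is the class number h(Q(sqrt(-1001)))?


K = Q(sqrt(-1001)). d mod 4 = 3, so D = disc(K) = 4d = -4004
h(K) equals the number of primitive reduced positive-definite forms (a, b, c) = a*x^2 + b*x*y + c*y^2 with b^2 - 4ac = D,
where reduced means |b| <= a <= c, with b >= 0 whenever |b| = a or a = c, and primitive means gcd(a, b, c) = 1.
Reduced forces 3a^2 <= |D| = 4004, so 1 <= a <= 36; b must have the parity of D, and c = (b^2 - D)/(4a) must be an integer >= a.
Enumerate a = 1..36, b in [-a, a]:
  a=1: (1, 0, 1001)  [1]
  a=2: (2, 2, 501)  [1]
  a=3: (3, -2, 334), (3, 2, 334)  [2]
  a=4: none
  a=5: (5, -4, 201), (5, 4, 201)  [2]
  a=6: (6, -2, 167), (6, 2, 167)  [2]
  a=7: (7, 0, 143)  [1]
  a=8: none
  a=9: (9, -8, 113), (9, 8, 113)  [2]
  a=10: (10, -6, 101), (10, 6, 101)  [2]
  a=11: (11, 0, 91)  [1]
  a=12: none
  a=13: (13, 0, 77)  [1]
  a=14: (14, 14, 75)  [1]
  a=15: (15, -14, 70), (15, -4, 67), (15, 4, 67), (15, 14, 70)  [4]
  a=16: none
  a=17: (17, -12, 61), (17, 12, 61)  [2]
  a=18: (18, -10, 57), (18, 10, 57)  [2]
  a=19: (19, -10, 54), (19, 10, 54)  [2]
  a=20: none
  a=21: (21, -14, 50), (21, 14, 50)  [2]
  a=22: (22, 22, 51)  [1]
  a=23..24: none
  a=25: (25, -14, 42), (25, 14, 42)  [2]
  a=26: (26, 26, 45)  [1]
  a=27: (27, -10, 38), (27, 10, 38)  [2]
  a=28..29: none
  a=30: (30, -26, 39), (30, -14, 35), (30, 14, 35), (30, 26, 39)  [4]
  a=31..32: none
  a=33: (33, -22, 34), (33, 22, 34)  [2]
  a=34..36: none
Total reduced forms: 1 + 1 + 2 + 2 + 2 + 1 + 2 + 2 + 1 + 1 + 1 + 4 + 2 + 2 + 2 + 2 + 1 + 2 + 1 + 2 + 4 + 2 = 40
h = 40

40


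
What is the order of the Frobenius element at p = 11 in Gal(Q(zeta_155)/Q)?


The Frobenius at p in Gal(Q(zeta_n)/Q) = (Z/nZ)* is the class of p, so its order is ord_155(11), the smallest k >= 1 with 11^k = 1 mod 155.
n = 155 = 5 * 31, phi(155) = 120; the order divides phi(n).
Divisors of 120: 1, 2, 3, 4, 5, 6, 8, 10, 12, 15, 20, 24, 30, 40, 60, 120
Repeated squaring mod 155: 11^1 = 11, 11^2 = 121, 11^4 = 71, 11^8 = 81, 11^16 = 51, 11^32 = 121, 11^64 = 71
Test divisors in increasing order:
  k=1: 11^1 = 11 mod 155
  k=2: 11^2 = 121 mod 155
  k=3: 11^3 = 121 * 11 = 91 mod 155
  k=4: 11^4 = 71 mod 155
  k=5: 11^5 = 71 * 11 = 6 mod 155
  k=6: 11^6 = 71 * 121 = 66 mod 155
  k=8: 11^8 = 81 mod 155
  k=10: 11^10 = 81 * 121 = 36 mod 155
  k=12: 11^12 = 81 * 71 = 16 mod 155
  k=15: 11^15 = 81 * 71 * 121 * 11 = 61 mod 155
  k=20: 11^20 = 51 * 71 = 56 mod 155
  k=24: 11^24 = 51 * 81 = 101 mod 155
  k=30: 11^30 = 51 * 81 * 71 * 121 = 1 mod 155  <- first divisor giving 1
Order = 30

30


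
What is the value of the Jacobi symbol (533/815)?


Compute (533/815) via quadratic reciprocity:
  reciprocity: (533/815) -> +(815/533)
  reduce: (282/533)
  pull out 2: (2/533) = -1  (since 533 mod 8 = 5)
  reciprocity: (141/533) -> +(533/141)
  reduce: (110/141)
  pull out 2: (2/141) = -1  (since 141 mod 8 = 5)
  reciprocity: (55/141) -> +(141/55)
  reduce: (31/55)
  reciprocity: (31/55) -> -(55/31)
  reduce: (24/31)
  pull out 2: (2/31) = +1  (since 31 mod 8 = 7)
  pull out 2: (2/31) = +1  (since 31 mod 8 = 7)
  pull out 2: (2/31) = +1  (since 31 mod 8 = 7)
  reciprocity: (3/31) -> -(31/3)
  reduce: (1/3)
  (1/3) = 1
Product of signs = 1

1


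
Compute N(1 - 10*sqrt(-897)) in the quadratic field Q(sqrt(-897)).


N(a + b*sqrt(d)) = a^2 - d*b^2
= (1)^2 - (-897)*(-10)^2
= 1 + 89700
= 89701

89701


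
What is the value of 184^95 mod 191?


p = 191 is prime and the exponent is (p-1)/2 = 95, so by Euler's criterion 184^95 = (184/191) = +1 or -1 mod 191.
Compute by square-and-multiply:
  95 = 64 + 16 + 8 + 4 + 2 + 1 (binary 1011111)
  Repeated squaring mod 191: 184^1 = 184, 184^2 = 49, 184^4 = 109, 184^8 = 39, 184^16 = 184, 184^32 = 49, 184^64 = 109
  184^95 = 184^64 * 184^16 * 184^8 * 184^4 * 184^2 * 184^1 = 109 * 184 * 39 * 109 * 49 * 184 mod 191
    109 * 184 = 20056 = 1 mod 191
    1 * 39 = 39 = 39 mod 191
    39 * 109 = 4251 = 49 mod 191
    49 * 49 = 2401 = 109 mod 191
    109 * 184 = 20056 = 1 mod 191
  184^95 = 1 mod 191
Result 1: 184 is a quadratic residue mod 191.
184^95 mod 191 = 1

1


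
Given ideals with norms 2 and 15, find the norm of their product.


N(IJ) = N(I) * N(J)
= 2 * 15
= 30

30


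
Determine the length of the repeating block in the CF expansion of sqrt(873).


Run the CF algorithm for sqrt(873).
a_0 = floor(sqrt(873)) = 29; set m_0=0, q_0=1.
Recurrence: m' = q*a - m,  q' = (d - m'^2)/q,  a' = floor((a_0 + m')/q').
  step 1: m=29, q=32, a=1
  step 2: m=3, q=27, a=1
  step 3: m=24, q=11, a=4
  step 4: m=20, q=43, a=1
  step 5: m=23, q=8, a=6
  step 6: m=25, q=31, a=1
  step 7: m=6, q=27, a=1
  step 8: m=21, q=16, a=3
  step 9: m=27, q=9, a=6
  step 10: m=27, q=16, a=3
  step 11: m=21, q=27, a=1
  step 12: m=6, q=31, a=1
  step 13: m=25, q=8, a=6
  step 14: m=23, q=43, a=1
  step 15: m=20, q=11, a=4
  step 16: m=24, q=27, a=1
  step 17: m=3, q=32, a=1
  step 18: m=29, q=1, a=58
a_18 = 2*a_0 = 58, so the period closes here.
sqrt(873) = [29; 1, 1, 4, 1, 6, 1, 1, 3, 6, 3, 1, 1, 6, 1, 4, 1, 1, 58]
Period length = 18

18


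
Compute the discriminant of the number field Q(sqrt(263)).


For K = Q(sqrt(d)) with d squarefree: disc(K) = d if d = 1 mod 4, and disc(K) = 4d if d = 2 or 3 mod 4.
Here d = 263, and d mod 4 = 3.
d = 3 mod 4, not 1 (O_K = Z[sqrt(d)]), so disc(K) = 4d = 4 * (263) = 1052

1052


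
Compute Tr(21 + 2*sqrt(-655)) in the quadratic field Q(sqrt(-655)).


Tr(a + b*sqrt(d)) = (a + b*sqrt(d)) + (a - b*sqrt(d)) = 2a
= 2 * (21)
= 42

42


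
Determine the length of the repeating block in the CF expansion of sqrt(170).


Run the CF algorithm for sqrt(170).
a_0 = floor(sqrt(170)) = 13; set m_0=0, q_0=1.
Recurrence: m' = q*a - m,  q' = (d - m'^2)/q,  a' = floor((a_0 + m')/q').
  step 1: m=13, q=1, a=26
a_1 = 2*a_0 = 26, so the period closes here.
sqrt(170) = [13; 26]
Period length = 1

1


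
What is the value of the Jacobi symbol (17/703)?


Compute (17/703) via quadratic reciprocity:
  reciprocity: (17/703) -> +(703/17)
  reduce: (6/17)
  pull out 2: (2/17) = +1  (since 17 mod 8 = 1)
  reciprocity: (3/17) -> +(17/3)
  reduce: (2/3)
  pull out 2: (2/3) = -1  (since 3 mod 8 = 3)
  (1/3) = 1
Product of signs = -1

-1


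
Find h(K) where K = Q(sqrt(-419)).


K = Q(sqrt(-419)). d mod 4 = 1, so D = disc(K) = d = -419
h(K) equals the number of primitive reduced positive-definite forms (a, b, c) = a*x^2 + b*x*y + c*y^2 with b^2 - 4ac = D,
where reduced means |b| <= a <= c, with b >= 0 whenever |b| = a or a = c, and primitive means gcd(a, b, c) = 1.
Reduced forces 3a^2 <= |D| = 419, so 1 <= a <= 11; b must have the parity of D, and c = (b^2 - D)/(4a) must be an integer >= a.
Enumerate a = 1..11, b in [-a, a]:
  a=1: (1, 1, 105)  [1]
  a=2: none
  a=3: (3, -1, 35), (3, 1, 35)  [2]
  a=4: none
  a=5: (5, -1, 21), (5, 1, 21)  [2]
  a=6: none
  a=7: (7, -1, 15), (7, 1, 15)  [2]
  a=8: none
  a=9: (9, -7, 13), (9, 7, 13)  [2]
  a=10..11: none
Total reduced forms: 1 + 2 + 2 + 2 + 2 = 9
h = 9

9


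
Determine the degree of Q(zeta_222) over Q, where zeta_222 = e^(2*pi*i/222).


The degree equals Euler's totient phi(222).
222 = 2 * 3 * 37
phi(222) = 72

72


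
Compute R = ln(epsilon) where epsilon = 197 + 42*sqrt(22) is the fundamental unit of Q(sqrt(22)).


epsilon = 197 + 42*sqrt(22)
= 393.9975
R = ln(393.9975)
= 5.9763

5.9763


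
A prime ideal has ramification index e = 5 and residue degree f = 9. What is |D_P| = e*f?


|D_P| = e * f
= 5 * 9
= 45

45


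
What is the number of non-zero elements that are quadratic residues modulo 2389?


For prime p, the number of non-zero quadratic residues is (p-1)/2.
= (2389-1)/2
= 1194

1194


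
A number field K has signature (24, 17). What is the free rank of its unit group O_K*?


By Dirichlet's unit theorem:
rank = r1 + r2 - 1
= 24 + 17 - 1
= 40

40


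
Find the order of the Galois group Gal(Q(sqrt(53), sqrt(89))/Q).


The 2 square roots of distinct primes are multiplicatively independent over Q,
so [K:Q] = 2^2 and Gal(K/Q) is isomorphic to (Z/2Z)^2.
|Gal| = 2^2 = 4

4


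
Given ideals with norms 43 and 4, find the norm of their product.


N(IJ) = N(I) * N(J)
= 43 * 4
= 172

172


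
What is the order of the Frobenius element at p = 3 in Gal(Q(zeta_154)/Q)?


The Frobenius at p in Gal(Q(zeta_n)/Q) = (Z/nZ)* is the class of p, so its order is ord_154(3), the smallest k >= 1 with 3^k = 1 mod 154.
n = 154 = 2 * 7 * 11, phi(154) = 60; the order divides phi(n).
Divisors of 60: 1, 2, 3, 4, 5, 6, 10, 12, 15, 20, 30, 60
Repeated squaring mod 154: 3^1 = 3, 3^2 = 9, 3^4 = 81, 3^8 = 93, 3^16 = 25, 3^32 = 9
Test divisors in increasing order:
  k=1: 3^1 = 3 mod 154
  k=2: 3^2 = 9 mod 154
  k=3: 3^3 = 9 * 3 = 27 mod 154
  k=4: 3^4 = 81 mod 154
  k=5: 3^5 = 81 * 3 = 89 mod 154
  k=6: 3^6 = 81 * 9 = 113 mod 154
  k=10: 3^10 = 93 * 9 = 67 mod 154
  k=12: 3^12 = 93 * 81 = 141 mod 154
  k=15: 3^15 = 93 * 81 * 9 * 3 = 111 mod 154
  k=20: 3^20 = 25 * 81 = 23 mod 154
  k=30: 3^30 = 25 * 93 * 81 * 9 = 1 mod 154  <- first divisor giving 1
Order = 30

30


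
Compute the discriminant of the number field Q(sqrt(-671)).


For K = Q(sqrt(d)) with d squarefree: disc(K) = d if d = 1 mod 4, and disc(K) = 4d if d = 2 or 3 mod 4.
Here d = -671, and d mod 4 = 1.
d = 1 mod 4 (O_K = Z[(1+sqrt(d))/2]), so disc(K) = d = -671

-671


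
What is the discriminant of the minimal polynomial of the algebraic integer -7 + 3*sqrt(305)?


The element -7 + 3*sqrt(305) has minimal polynomial:
x^2 + 14*x - 2696
Discriminant = (14)^2 - 4*(-2696)
= 196 + 10784
= 10980

10980


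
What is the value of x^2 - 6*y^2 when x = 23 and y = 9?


x^2 - d*y^2
= 23^2 - 6*9^2
= 529 - 486
= 43

43


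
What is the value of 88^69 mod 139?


p = 139 is prime and the exponent is (p-1)/2 = 69, so by Euler's criterion 88^69 = (88/139) = +1 or -1 mod 139.
Compute by square-and-multiply:
  69 = 64 + 4 + 1 (binary 1000101)
  Repeated squaring mod 139: 88^1 = 88, 88^2 = 99, 88^4 = 71, 88^8 = 37, 88^16 = 118, 88^32 = 24, 88^64 = 20
  88^69 = 88^64 * 88^4 * 88^1 = 20 * 71 * 88 mod 139
    20 * 71 = 1420 = 30 mod 139
    30 * 88 = 2640 = 138 mod 139
  88^69 = 138 mod 139
Result 138 = p - 1 = -1 mod 139: 88 is a quadratic non-residue mod 139. As a residue in [0, p-1] the value is 138.
88^69 mod 139 = 138

138


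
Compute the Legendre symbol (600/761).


p = 761 is prime, so compute (600/761) with the reciprocity algorithm (Jacobi-symbol steps: pull out 2s via (2/n), flip via reciprocity, reduce):
  pull out 2: (2/761) = +1  (since 761 mod 8 = 1)
  pull out 2: (2/761) = +1  (since 761 mod 8 = 1)
  pull out 2: (2/761) = +1  (since 761 mod 8 = 1)
  reciprocity: (75/761) -> +(761/75)
  reduce: (11/75)
  reciprocity: (11/75) -> -(75/11)
  reduce: (9/11)
  reciprocity: (9/11) -> +(11/9)
  reduce: (2/9)
  pull out 2: (2/9) = +1  (since 9 mod 8 = 1)
  (1/9) = 1
Product of signs = -1
(600/761) = -1

-1


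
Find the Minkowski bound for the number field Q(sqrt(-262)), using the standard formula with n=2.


d = -262, d mod 4 = 2, so disc(K) = 4d = -1048; |disc(K)| = 1048
Imaginary quadratic field, so n = 2, s = r2 = 1, r1 = 0
M = (n!/n^n) * (4/pi)^s * sqrt(|disc(K)|) = (2!/2^2) * (4/pi)^1 * sqrt(1048)
= 0.5 * 1.273240 * 32.372828
= 20.6092

20.6092


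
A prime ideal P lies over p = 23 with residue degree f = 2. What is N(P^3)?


N(P^a) = p^(a*f)
= 23^(3*2)
= 23^6
= 148035889

148035889


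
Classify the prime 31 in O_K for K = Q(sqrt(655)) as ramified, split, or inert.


K = Q(sqrt(655)). Since d mod 4 = 3, disc(K) = 2620.
Check p | disc: 2620 mod 31 = 16.
p does not divide disc. Compute Legendre symbol (d/p):
4^((31-1)/2) mod 31 = 1
(d/p) = 1, so p splits: (p) = P*P' with e=1, f=1, g=2.
Therefore p is split.

split


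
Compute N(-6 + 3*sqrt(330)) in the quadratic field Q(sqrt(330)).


N(a + b*sqrt(d)) = a^2 - d*b^2
= (-6)^2 - (330)*(3)^2
= 36 - 2970
= -2934

-2934


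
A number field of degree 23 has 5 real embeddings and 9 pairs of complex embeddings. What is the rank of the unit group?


By Dirichlet's unit theorem:
rank = r1 + r2 - 1
= 5 + 9 - 1
= 13

13


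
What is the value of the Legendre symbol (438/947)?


p = 947 is prime, so compute (438/947) with the reciprocity algorithm (Jacobi-symbol steps: pull out 2s via (2/n), flip via reciprocity, reduce):
  pull out 2: (2/947) = -1  (since 947 mod 8 = 3)
  reciprocity: (219/947) -> -(947/219)
  reduce: (71/219)
  reciprocity: (71/219) -> -(219/71)
  reduce: (6/71)
  pull out 2: (2/71) = +1  (since 71 mod 8 = 7)
  reciprocity: (3/71) -> -(71/3)
  reduce: (2/3)
  pull out 2: (2/3) = -1  (since 3 mod 8 = 3)
  (1/3) = 1
Product of signs = -1
(438/947) = -1

-1


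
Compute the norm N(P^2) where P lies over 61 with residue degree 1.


N(P^a) = p^(a*f)
= 61^(2*1)
= 61^2
= 3721

3721


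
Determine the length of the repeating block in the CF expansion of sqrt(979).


Run the CF algorithm for sqrt(979).
a_0 = floor(sqrt(979)) = 31; set m_0=0, q_0=1.
Recurrence: m' = q*a - m,  q' = (d - m'^2)/q,  a' = floor((a_0 + m')/q').
  step 1: m=31, q=18, a=3
  step 2: m=23, q=25, a=2
  step 3: m=27, q=10, a=5
  step 4: m=23, q=45, a=1
  step 5: m=22, q=11, a=4
  step 6: m=22, q=45, a=1
  step 7: m=23, q=10, a=5
  step 8: m=27, q=25, a=2
  step 9: m=23, q=18, a=3
  step 10: m=31, q=1, a=62
a_10 = 2*a_0 = 62, so the period closes here.
sqrt(979) = [31; 3, 2, 5, 1, 4, 1, 5, 2, 3, 62]
Period length = 10

10


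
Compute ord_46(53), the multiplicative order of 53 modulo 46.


We want ord_46(53), the smallest k >= 1 with 53^k = 1 mod 46.
n = 46 = 2 * 23, phi(46) = 22; the order divides phi(n).
Divisors of 22: 1, 2, 11, 22
Repeated squaring mod 46: 53^1 = 7, 53^2 = 3, 53^4 = 9, 53^8 = 35, 53^16 = 29
Test divisors in increasing order:
  k=1: 53^1 = 7 mod 46
  k=2: 53^2 = 3 mod 46
  k=11: 53^11 = 35 * 3 * 7 = 45 mod 46
  k=22: 53^22 = 29 * 9 * 3 = 1 mod 46  <- first divisor giving 1
Order = 22

22


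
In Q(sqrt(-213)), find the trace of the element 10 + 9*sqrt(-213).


Tr(a + b*sqrt(d)) = (a + b*sqrt(d)) + (a - b*sqrt(d)) = 2a
= 2 * (10)
= 20

20


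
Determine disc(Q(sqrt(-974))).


For K = Q(sqrt(d)) with d squarefree: disc(K) = d if d = 1 mod 4, and disc(K) = 4d if d = 2 or 3 mod 4.
Here d = -974, and d mod 4 = 2.
d = 2 mod 4, not 1 (O_K = Z[sqrt(d)]), so disc(K) = 4d = 4 * (-974) = -3896

-3896


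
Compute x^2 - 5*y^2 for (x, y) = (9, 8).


x^2 - d*y^2
= 9^2 - 5*8^2
= 81 - 320
= -239

-239


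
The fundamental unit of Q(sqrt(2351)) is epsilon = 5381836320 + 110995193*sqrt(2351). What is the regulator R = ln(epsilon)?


epsilon = 5381836320 + 110995193*sqrt(2351)
= 1.0764e+10
R = ln(1.0764e+10)
= 23.0994

23.0994


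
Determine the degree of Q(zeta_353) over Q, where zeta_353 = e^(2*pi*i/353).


The degree equals Euler's totient phi(353).
353 = 353
phi(353) = 352

352


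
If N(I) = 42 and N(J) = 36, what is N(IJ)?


N(IJ) = N(I) * N(J)
= 42 * 36
= 1512

1512


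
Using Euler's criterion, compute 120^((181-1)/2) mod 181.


p = 181 is prime and the exponent is (p-1)/2 = 90, so by Euler's criterion 120^90 = (120/181) = +1 or -1 mod 181.
Compute by square-and-multiply:
  90 = 64 + 16 + 8 + 2 (binary 1011010)
  Repeated squaring mod 181: 120^1 = 120, 120^2 = 101, 120^4 = 65, 120^8 = 62, 120^16 = 43, 120^32 = 39, 120^64 = 73
  120^90 = 120^64 * 120^16 * 120^8 * 120^2 = 73 * 43 * 62 * 101 mod 181
    73 * 43 = 3139 = 62 mod 181
    62 * 62 = 3844 = 43 mod 181
    43 * 101 = 4343 = 180 mod 181
  120^90 = 180 mod 181
Result 180 = p - 1 = -1 mod 181: 120 is a quadratic non-residue mod 181. As a residue in [0, p-1] the value is 180.
120^90 mod 181 = 180

180


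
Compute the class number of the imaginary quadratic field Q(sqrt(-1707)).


K = Q(sqrt(-1707)). d mod 4 = 1, so D = disc(K) = d = -1707
h(K) equals the number of primitive reduced positive-definite forms (a, b, c) = a*x^2 + b*x*y + c*y^2 with b^2 - 4ac = D,
where reduced means |b| <= a <= c, with b >= 0 whenever |b| = a or a = c, and primitive means gcd(a, b, c) = 1.
Reduced forces 3a^2 <= |D| = 1707, so 1 <= a <= 23; b must have the parity of D, and c = (b^2 - D)/(4a) must be an integer >= a.
Enumerate a = 1..23, b in [-a, a]:
  a=1: (1, 1, 427)  [1]
  a=2: none
  a=3: (3, 3, 143)  [1]
  a=4..6: none
  a=7: (7, -1, 61), (7, 1, 61)  [2]
  a=8..10: none
  a=11: (11, -3, 39), (11, 3, 39)  [2]
  a=12: none
  a=13: (13, -3, 33), (13, 3, 33)  [2]
  a=14..20: none
  a=21: (21, -15, 23), (21, 15, 23)  [2]
  a=22..23: none
Total reduced forms: 1 + 1 + 2 + 2 + 2 + 2 = 10
h = 10

10


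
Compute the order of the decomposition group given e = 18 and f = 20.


|D_P| = e * f
= 18 * 20
= 360

360


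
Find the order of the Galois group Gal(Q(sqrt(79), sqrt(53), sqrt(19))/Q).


The 3 square roots of distinct primes are multiplicatively independent over Q,
so [K:Q] = 2^3 and Gal(K/Q) is isomorphic to (Z/2Z)^3.
|Gal| = 2^3 = 8

8


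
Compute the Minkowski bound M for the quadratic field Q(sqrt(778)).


d = 778, d mod 4 = 2, so disc(K) = 4d = 3112; |disc(K)| = 3112
Real quadratic field, so n = 2, s = r2 = 0, r1 = 2
M = (n!/n^n) * (4/pi)^s * sqrt(|disc(K)|) = (2!/2^2) * (4/pi)^0 * sqrt(3112)
= 0.5 * 1.000000 * 55.785303
= 27.8927

27.8927


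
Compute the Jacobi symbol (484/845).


Compute (484/845) via quadratic reciprocity:
  pull out 2: (2/845) = -1  (since 845 mod 8 = 5)
  pull out 2: (2/845) = -1  (since 845 mod 8 = 5)
  reciprocity: (121/845) -> +(845/121)
  reduce: (119/121)
  reciprocity: (119/121) -> +(121/119)
  reduce: (2/119)
  pull out 2: (2/119) = +1  (since 119 mod 8 = 7)
  (1/119) = 1
Product of signs = 1

1


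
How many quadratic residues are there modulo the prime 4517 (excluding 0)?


For prime p, the number of non-zero quadratic residues is (p-1)/2.
= (4517-1)/2
= 2258

2258


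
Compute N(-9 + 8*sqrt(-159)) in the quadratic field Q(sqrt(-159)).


N(a + b*sqrt(d)) = a^2 - d*b^2
= (-9)^2 - (-159)*(8)^2
= 81 + 10176
= 10257

10257


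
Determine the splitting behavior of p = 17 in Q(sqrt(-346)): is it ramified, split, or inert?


K = Q(sqrt(-346)). Since d mod 4 = 2, disc(K) = -1384.
Check p | disc: -1384 mod 17 = 10.
p does not divide disc. Compute Legendre symbol (d/p):
11^((17-1)/2) mod 17 = -1
(d/p) = -1, so p is inert: (p) stays prime with e=1, f=2, g=1.
Therefore p is inert.

inert


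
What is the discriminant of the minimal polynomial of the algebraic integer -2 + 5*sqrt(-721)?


The element -2 + 5*sqrt(-721) has minimal polynomial:
x^2 + 4*x + 18029
Discriminant = (4)^2 - 4*(18029)
= 16 - 72116
= -72100

-72100


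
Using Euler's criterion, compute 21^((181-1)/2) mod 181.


p = 181 is prime and the exponent is (p-1)/2 = 90, so by Euler's criterion 21^90 = (21/181) = +1 or -1 mod 181.
Compute by square-and-multiply:
  90 = 64 + 16 + 8 + 2 (binary 1011010)
  Repeated squaring mod 181: 21^1 = 21, 21^2 = 79, 21^4 = 87, 21^8 = 148, 21^16 = 3, 21^32 = 9, 21^64 = 81
  21^90 = 21^64 * 21^16 * 21^8 * 21^2 = 81 * 3 * 148 * 79 mod 181
    81 * 3 = 243 = 62 mod 181
    62 * 148 = 9176 = 126 mod 181
    126 * 79 = 9954 = 180 mod 181
  21^90 = 180 mod 181
Result 180 = p - 1 = -1 mod 181: 21 is a quadratic non-residue mod 181. As a residue in [0, p-1] the value is 180.
21^90 mod 181 = 180

180


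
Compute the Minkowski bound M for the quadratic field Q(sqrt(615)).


d = 615, d mod 4 = 3, so disc(K) = 4d = 2460; |disc(K)| = 2460
Real quadratic field, so n = 2, s = r2 = 0, r1 = 2
M = (n!/n^n) * (4/pi)^s * sqrt(|disc(K)|) = (2!/2^2) * (4/pi)^0 * sqrt(2460)
= 0.5 * 1.000000 * 49.598387
= 24.7992

24.7992


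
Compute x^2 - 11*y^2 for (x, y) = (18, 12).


x^2 - d*y^2
= 18^2 - 11*12^2
= 324 - 1584
= -1260

-1260


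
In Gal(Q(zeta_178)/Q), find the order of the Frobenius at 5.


The Frobenius at p in Gal(Q(zeta_n)/Q) = (Z/nZ)* is the class of p, so its order is ord_178(5), the smallest k >= 1 with 5^k = 1 mod 178.
n = 178 = 2 * 89, phi(178) = 88; the order divides phi(n).
Divisors of 88: 1, 2, 4, 8, 11, 22, 44, 88
Repeated squaring mod 178: 5^1 = 5, 5^2 = 25, 5^4 = 91, 5^8 = 93, 5^16 = 105, 5^32 = 167, 5^64 = 121
Test divisors in increasing order:
  k=1: 5^1 = 5 mod 178
  k=2: 5^2 = 25 mod 178
  k=4: 5^4 = 91 mod 178
  k=8: 5^8 = 93 mod 178
  k=11: 5^11 = 93 * 25 * 5 = 55 mod 178
  k=22: 5^22 = 105 * 91 * 25 = 177 mod 178
  k=44: 5^44 = 167 * 93 * 91 = 1 mod 178  <- first divisor giving 1
Order = 44

44


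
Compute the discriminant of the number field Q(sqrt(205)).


For K = Q(sqrt(d)) with d squarefree: disc(K) = d if d = 1 mod 4, and disc(K) = 4d if d = 2 or 3 mod 4.
Here d = 205, and d mod 4 = 1.
d = 1 mod 4 (O_K = Z[(1+sqrt(d))/2]), so disc(K) = d = 205

205


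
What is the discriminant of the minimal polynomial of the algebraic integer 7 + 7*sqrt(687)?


The element 7 + 7*sqrt(687) has minimal polynomial:
x^2 - 14*x - 33614
Discriminant = (-14)^2 - 4*(-33614)
= 196 + 134456
= 134652

134652


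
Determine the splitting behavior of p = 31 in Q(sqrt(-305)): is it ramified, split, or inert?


K = Q(sqrt(-305)). Since d mod 4 = 3, disc(K) = -1220.
Check p | disc: -1220 mod 31 = 20.
p does not divide disc. Compute Legendre symbol (d/p):
5^((31-1)/2) mod 31 = 1
(d/p) = 1, so p splits: (p) = P*P' with e=1, f=1, g=2.
Therefore p is split.

split


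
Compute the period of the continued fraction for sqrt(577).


Run the CF algorithm for sqrt(577).
a_0 = floor(sqrt(577)) = 24; set m_0=0, q_0=1.
Recurrence: m' = q*a - m,  q' = (d - m'^2)/q,  a' = floor((a_0 + m')/q').
  step 1: m=24, q=1, a=48
a_1 = 2*a_0 = 48, so the period closes here.
sqrt(577) = [24; 48]
Period length = 1

1


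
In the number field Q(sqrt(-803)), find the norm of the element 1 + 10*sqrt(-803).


N(a + b*sqrt(d)) = a^2 - d*b^2
= (1)^2 - (-803)*(10)^2
= 1 + 80300
= 80301

80301


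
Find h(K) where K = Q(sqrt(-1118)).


K = Q(sqrt(-1118)). d mod 4 = 2, so D = disc(K) = 4d = -4472
h(K) equals the number of primitive reduced positive-definite forms (a, b, c) = a*x^2 + b*x*y + c*y^2 with b^2 - 4ac = D,
where reduced means |b| <= a <= c, with b >= 0 whenever |b| = a or a = c, and primitive means gcd(a, b, c) = 1.
Reduced forces 3a^2 <= |D| = 4472, so 1 <= a <= 38; b must have the parity of D, and c = (b^2 - D)/(4a) must be an integer >= a.
Enumerate a = 1..38, b in [-a, a]:
  a=1: (1, 0, 1118)  [1]
  a=2: (2, 0, 559)  [1]
  a=3: (3, -2, 373), (3, 2, 373)  [2]
  a=4..5: none
  a=6: (6, -4, 187), (6, 4, 187)  [2]
  a=7: (7, -6, 161), (7, 6, 161)  [2]
  a=8: none
  a=9: (9, -8, 126), (9, 8, 126)  [2]
  a=10: none
  a=11: (11, -4, 102), (11, 4, 102)  [2]
  a=12: none
  a=13: (13, 0, 86)  [1]
  a=14: (14, -8, 81), (14, 8, 81)  [2]
  a=15..16: none
  a=17: (17, -4, 66), (17, 4, 66)  [2]
  a=18: (18, -8, 63), (18, 8, 63)  [2]
  a=19..20: none
  a=21: (21, -20, 58), (21, -8, 54), (21, 8, 54), (21, 20, 58)  [4]
  a=22: (22, -4, 51), (22, 4, 51)  [2]
  a=23: (23, -6, 49), (23, 6, 49)  [2]
  a=24..25: none
  a=26: (26, 0, 43)  [1]
  a=27: (27, -8, 42), (27, 8, 42)  [2]
  a=28: none
  a=29: (29, -20, 42), (29, 20, 42)  [2]
  a=30..32: none
  a=33: (33, -26, 39), (33, -4, 34), (33, 4, 34), (33, 26, 39)  [4]
  a=34..38: none
Total reduced forms: 1 + 1 + 2 + 2 + 2 + 2 + 2 + 1 + 2 + 2 + 2 + 4 + 2 + 2 + 1 + 2 + 2 + 4 = 36
h = 36

36


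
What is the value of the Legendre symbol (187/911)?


p = 911 is prime, so compute (187/911) with the reciprocity algorithm (Jacobi-symbol steps: pull out 2s via (2/n), flip via reciprocity, reduce):
  reciprocity: (187/911) -> -(911/187)
  reduce: (163/187)
  reciprocity: (163/187) -> -(187/163)
  reduce: (24/163)
  pull out 2: (2/163) = -1  (since 163 mod 8 = 3)
  pull out 2: (2/163) = -1  (since 163 mod 8 = 3)
  pull out 2: (2/163) = -1  (since 163 mod 8 = 3)
  reciprocity: (3/163) -> -(163/3)
  reduce: (1/3)
  (1/3) = 1
Product of signs = 1
(187/911) = 1

1


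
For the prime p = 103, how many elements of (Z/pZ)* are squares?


For prime p, the number of non-zero quadratic residues is (p-1)/2.
= (103-1)/2
= 51

51


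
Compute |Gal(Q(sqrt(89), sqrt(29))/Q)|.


The 2 square roots of distinct primes are multiplicatively independent over Q,
so [K:Q] = 2^2 and Gal(K/Q) is isomorphic to (Z/2Z)^2.
|Gal| = 2^2 = 4

4


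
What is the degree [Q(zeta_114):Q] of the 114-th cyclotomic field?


The degree equals Euler's totient phi(114).
114 = 2 * 3 * 19
phi(114) = 36

36


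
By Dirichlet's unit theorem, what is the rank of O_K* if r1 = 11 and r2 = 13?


By Dirichlet's unit theorem:
rank = r1 + r2 - 1
= 11 + 13 - 1
= 23

23


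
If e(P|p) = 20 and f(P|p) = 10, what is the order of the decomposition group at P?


|D_P| = e * f
= 20 * 10
= 200

200


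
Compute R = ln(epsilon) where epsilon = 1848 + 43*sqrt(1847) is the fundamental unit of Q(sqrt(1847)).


epsilon = 1848 + 43*sqrt(1847)
= 3695.9997
R = ln(3695.9997)
= 8.2150

8.2150


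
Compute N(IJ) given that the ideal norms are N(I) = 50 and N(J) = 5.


N(IJ) = N(I) * N(J)
= 50 * 5
= 250

250


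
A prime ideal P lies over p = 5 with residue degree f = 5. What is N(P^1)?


N(P^a) = p^(a*f)
= 5^(1*5)
= 5^5
= 3125

3125


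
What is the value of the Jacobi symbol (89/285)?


Compute (89/285) via quadratic reciprocity:
  reciprocity: (89/285) -> +(285/89)
  reduce: (18/89)
  pull out 2: (2/89) = +1  (since 89 mod 8 = 1)
  reciprocity: (9/89) -> +(89/9)
  reduce: (8/9)
  pull out 2: (2/9) = +1  (since 9 mod 8 = 1)
  pull out 2: (2/9) = +1  (since 9 mod 8 = 1)
  pull out 2: (2/9) = +1  (since 9 mod 8 = 1)
  (1/9) = 1
Product of signs = 1

1


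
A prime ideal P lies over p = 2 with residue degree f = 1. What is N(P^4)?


N(P^a) = p^(a*f)
= 2^(4*1)
= 2^4
= 16

16


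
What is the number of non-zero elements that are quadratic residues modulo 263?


For prime p, the number of non-zero quadratic residues is (p-1)/2.
= (263-1)/2
= 131

131


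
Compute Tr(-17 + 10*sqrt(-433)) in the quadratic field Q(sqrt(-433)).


Tr(a + b*sqrt(d)) = (a + b*sqrt(d)) + (a - b*sqrt(d)) = 2a
= 2 * (-17)
= -34

-34


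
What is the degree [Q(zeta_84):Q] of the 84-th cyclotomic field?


The degree equals Euler's totient phi(84).
84 = 2^2 * 3 * 7
phi(84) = 24

24


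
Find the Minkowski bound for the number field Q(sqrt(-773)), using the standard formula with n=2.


d = -773, d mod 4 = 3, so disc(K) = 4d = -3092; |disc(K)| = 3092
Imaginary quadratic field, so n = 2, s = r2 = 1, r1 = 0
M = (n!/n^n) * (4/pi)^s * sqrt(|disc(K)|) = (2!/2^2) * (4/pi)^1 * sqrt(3092)
= 0.5 * 1.273240 * 55.605755
= 35.3997

35.3997


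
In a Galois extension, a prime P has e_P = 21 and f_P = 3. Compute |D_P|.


|D_P| = e * f
= 21 * 3
= 63

63


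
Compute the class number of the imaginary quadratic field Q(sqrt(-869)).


K = Q(sqrt(-869)). d mod 4 = 3, so D = disc(K) = 4d = -3476
h(K) equals the number of primitive reduced positive-definite forms (a, b, c) = a*x^2 + b*x*y + c*y^2 with b^2 - 4ac = D,
where reduced means |b| <= a <= c, with b >= 0 whenever |b| = a or a = c, and primitive means gcd(a, b, c) = 1.
Reduced forces 3a^2 <= |D| = 3476, so 1 <= a <= 34; b must have the parity of D, and c = (b^2 - D)/(4a) must be an integer >= a.
Enumerate a = 1..34, b in [-a, a]:
  a=1: (1, 0, 869)  [1]
  a=2: (2, 2, 435)  [1]
  a=3: (3, -2, 290), (3, 2, 290)  [2]
  a=4: none
  a=5: (5, -2, 174), (5, 2, 174)  [2]
  a=6: (6, -2, 145), (6, 2, 145)  [2]
  a=7..8: none
  a=9: (9, -4, 97), (9, 4, 97)  [2]
  a=10: (10, -2, 87), (10, 2, 87)  [2]
  a=11: (11, 0, 79)  [1]
  a=12..14: none
  a=15: (15, -8, 59), (15, -2, 58), (15, 2, 58), (15, 8, 59)  [4]
  a=16: none
  a=17: (17, -14, 54), (17, 14, 54)  [2]
  a=18: (18, -14, 51), (18, 14, 51)  [2]
  a=19: (19, -18, 50), (19, 18, 50)  [2]
  a=20..21: none
  a=22: (22, 22, 45)  [1]
  a=23..24: none
  a=25: (25, -18, 38), (25, 18, 38)  [2]
  a=26: none
  a=27: (27, -14, 34), (27, 14, 34)  [2]
  a=28: none
  a=29: (29, -2, 30), (29, 2, 30)  [2]
  a=30: (30, -22, 33), (30, 22, 33)  [2]
  a=31..34: none
Total reduced forms: 1 + 1 + 2 + 2 + 2 + 2 + 2 + 1 + 4 + 2 + 2 + 2 + 1 + 2 + 2 + 2 + 2 = 32
h = 32

32


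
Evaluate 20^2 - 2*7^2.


x^2 - d*y^2
= 20^2 - 2*7^2
= 400 - 98
= 302

302


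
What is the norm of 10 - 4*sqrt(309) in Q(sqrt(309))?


N(a + b*sqrt(d)) = a^2 - d*b^2
= (10)^2 - (309)*(-4)^2
= 100 - 4944
= -4844

-4844


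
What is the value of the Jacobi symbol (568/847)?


Compute (568/847) via quadratic reciprocity:
  pull out 2: (2/847) = +1  (since 847 mod 8 = 7)
  pull out 2: (2/847) = +1  (since 847 mod 8 = 7)
  pull out 2: (2/847) = +1  (since 847 mod 8 = 7)
  reciprocity: (71/847) -> -(847/71)
  reduce: (66/71)
  pull out 2: (2/71) = +1  (since 71 mod 8 = 7)
  reciprocity: (33/71) -> +(71/33)
  reduce: (5/33)
  reciprocity: (5/33) -> +(33/5)
  reduce: (3/5)
  reciprocity: (3/5) -> +(5/3)
  reduce: (2/3)
  pull out 2: (2/3) = -1  (since 3 mod 8 = 3)
  (1/3) = 1
Product of signs = 1

1


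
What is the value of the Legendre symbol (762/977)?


p = 977 is prime, so compute (762/977) with the reciprocity algorithm (Jacobi-symbol steps: pull out 2s via (2/n), flip via reciprocity, reduce):
  pull out 2: (2/977) = +1  (since 977 mod 8 = 1)
  reciprocity: (381/977) -> +(977/381)
  reduce: (215/381)
  reciprocity: (215/381) -> +(381/215)
  reduce: (166/215)
  pull out 2: (2/215) = +1  (since 215 mod 8 = 7)
  reciprocity: (83/215) -> -(215/83)
  reduce: (49/83)
  reciprocity: (49/83) -> +(83/49)
  reduce: (34/49)
  pull out 2: (2/49) = +1  (since 49 mod 8 = 1)
  reciprocity: (17/49) -> +(49/17)
  reduce: (15/17)
  reciprocity: (15/17) -> +(17/15)
  reduce: (2/15)
  pull out 2: (2/15) = +1  (since 15 mod 8 = 7)
  (1/15) = 1
Product of signs = -1
(762/977) = -1

-1


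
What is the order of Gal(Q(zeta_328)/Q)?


|Gal(Q(zeta_328)/Q)| = phi(328)
= 160

160


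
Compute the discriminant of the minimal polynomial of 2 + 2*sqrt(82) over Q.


The element 2 + 2*sqrt(82) has minimal polynomial:
x^2 - 4*x - 324
Discriminant = (-4)^2 - 4*(-324)
= 16 + 1296
= 1312

1312


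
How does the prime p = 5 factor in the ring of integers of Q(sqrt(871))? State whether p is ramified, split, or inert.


K = Q(sqrt(871)). Since d mod 4 = 3, disc(K) = 3484.
Check p | disc: 3484 mod 5 = 4.
p does not divide disc. Compute Legendre symbol (d/p):
1^((5-1)/2) mod 5 = 1
(d/p) = 1, so p splits: (p) = P*P' with e=1, f=1, g=2.
Therefore p is split.

split


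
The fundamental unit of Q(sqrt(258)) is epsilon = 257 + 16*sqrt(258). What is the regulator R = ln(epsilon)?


epsilon = 257 + 16*sqrt(258)
= 513.9981
R = ln(513.9981)
= 6.2422

6.2422


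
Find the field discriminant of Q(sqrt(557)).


For K = Q(sqrt(d)) with d squarefree: disc(K) = d if d = 1 mod 4, and disc(K) = 4d if d = 2 or 3 mod 4.
Here d = 557, and d mod 4 = 1.
d = 1 mod 4 (O_K = Z[(1+sqrt(d))/2]), so disc(K) = d = 557

557


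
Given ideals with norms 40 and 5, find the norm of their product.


N(IJ) = N(I) * N(J)
= 40 * 5
= 200

200


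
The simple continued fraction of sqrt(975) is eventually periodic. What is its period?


Run the CF algorithm for sqrt(975).
a_0 = floor(sqrt(975)) = 31; set m_0=0, q_0=1.
Recurrence: m' = q*a - m,  q' = (d - m'^2)/q,  a' = floor((a_0 + m')/q').
  step 1: m=31, q=14, a=4
  step 2: m=25, q=25, a=2
  step 3: m=25, q=14, a=4
  step 4: m=31, q=1, a=62
a_4 = 2*a_0 = 62, so the period closes here.
sqrt(975) = [31; 4, 2, 4, 62]
Period length = 4

4


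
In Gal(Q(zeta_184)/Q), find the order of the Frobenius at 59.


The Frobenius at p in Gal(Q(zeta_n)/Q) = (Z/nZ)* is the class of p, so its order is ord_184(59), the smallest k >= 1 with 59^k = 1 mod 184.
n = 184 = 2^3 * 23, phi(184) = 88; the order divides phi(n).
Divisors of 88: 1, 2, 4, 8, 11, 22, 44, 88
Repeated squaring mod 184: 59^1 = 59, 59^2 = 169, 59^4 = 41, 59^8 = 25, 59^16 = 73, 59^32 = 177, 59^64 = 49
Test divisors in increasing order:
  k=1: 59^1 = 59 mod 184
  k=2: 59^2 = 169 mod 184
  k=4: 59^4 = 41 mod 184
  k=8: 59^8 = 25 mod 184
  k=11: 59^11 = 25 * 169 * 59 = 139 mod 184
  k=22: 59^22 = 73 * 41 * 169 = 1 mod 184  <- first divisor giving 1
Order = 22

22


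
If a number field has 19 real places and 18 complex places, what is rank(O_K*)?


By Dirichlet's unit theorem:
rank = r1 + r2 - 1
= 19 + 18 - 1
= 36

36


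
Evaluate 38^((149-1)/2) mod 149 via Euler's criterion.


p = 149 is prime and the exponent is (p-1)/2 = 74, so by Euler's criterion 38^74 = (38/149) = +1 or -1 mod 149.
Compute by square-and-multiply:
  74 = 64 + 8 + 2 (binary 1001010)
  Repeated squaring mod 149: 38^1 = 38, 38^2 = 103, 38^4 = 30, 38^8 = 6, 38^16 = 36, 38^32 = 104, 38^64 = 88
  38^74 = 38^64 * 38^8 * 38^2 = 88 * 6 * 103 mod 149
    88 * 6 = 528 = 81 mod 149
    81 * 103 = 8343 = 148 mod 149
  38^74 = 148 mod 149
Result 148 = p - 1 = -1 mod 149: 38 is a quadratic non-residue mod 149. As a residue in [0, p-1] the value is 148.
38^74 mod 149 = 148

148


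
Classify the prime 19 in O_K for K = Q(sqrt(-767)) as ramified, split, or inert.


K = Q(sqrt(-767)). Since d mod 4 = 1, disc(K) = -767.
Check p | disc: -767 mod 19 = 12.
p does not divide disc. Compute Legendre symbol (d/p):
12^((19-1)/2) mod 19 = -1
(d/p) = -1, so p is inert: (p) stays prime with e=1, f=2, g=1.
Therefore p is inert.

inert


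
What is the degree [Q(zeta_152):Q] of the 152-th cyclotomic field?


The degree equals Euler's totient phi(152).
152 = 2^3 * 19
phi(152) = 72

72


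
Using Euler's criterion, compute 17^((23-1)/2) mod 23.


p = 23 is prime and the exponent is (p-1)/2 = 11, so by Euler's criterion 17^11 = (17/23) = +1 or -1 mod 23.
Compute by square-and-multiply:
  11 = 8 + 2 + 1 (binary 1011)
  Repeated squaring mod 23: 17^1 = 17, 17^2 = 13, 17^4 = 8, 17^8 = 18
  17^11 = 17^8 * 17^2 * 17^1 = 18 * 13 * 17 mod 23
    18 * 13 = 234 = 4 mod 23
    4 * 17 = 68 = 22 mod 23
  17^11 = 22 mod 23
Result 22 = p - 1 = -1 mod 23: 17 is a quadratic non-residue mod 23. As a residue in [0, p-1] the value is 22.
17^11 mod 23 = 22

22


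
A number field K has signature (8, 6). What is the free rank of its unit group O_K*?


By Dirichlet's unit theorem:
rank = r1 + r2 - 1
= 8 + 6 - 1
= 13

13


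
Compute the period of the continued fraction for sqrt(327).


Run the CF algorithm for sqrt(327).
a_0 = floor(sqrt(327)) = 18; set m_0=0, q_0=1.
Recurrence: m' = q*a - m,  q' = (d - m'^2)/q,  a' = floor((a_0 + m')/q').
  step 1: m=18, q=3, a=12
  step 2: m=18, q=1, a=36
a_2 = 2*a_0 = 36, so the period closes here.
sqrt(327) = [18; 12, 36]
Period length = 2

2


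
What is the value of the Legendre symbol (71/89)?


p = 89 is prime, so compute (71/89) with the reciprocity algorithm (Jacobi-symbol steps: pull out 2s via (2/n), flip via reciprocity, reduce):
  reciprocity: (71/89) -> +(89/71)
  reduce: (18/71)
  pull out 2: (2/71) = +1  (since 71 mod 8 = 7)
  reciprocity: (9/71) -> +(71/9)
  reduce: (8/9)
  pull out 2: (2/9) = +1  (since 9 mod 8 = 1)
  pull out 2: (2/9) = +1  (since 9 mod 8 = 1)
  pull out 2: (2/9) = +1  (since 9 mod 8 = 1)
  (1/9) = 1
Product of signs = 1
(71/89) = 1

1


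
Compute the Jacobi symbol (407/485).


Compute (407/485) via quadratic reciprocity:
  reciprocity: (407/485) -> +(485/407)
  reduce: (78/407)
  pull out 2: (2/407) = +1  (since 407 mod 8 = 7)
  reciprocity: (39/407) -> -(407/39)
  reduce: (17/39)
  reciprocity: (17/39) -> +(39/17)
  reduce: (5/17)
  reciprocity: (5/17) -> +(17/5)
  reduce: (2/5)
  pull out 2: (2/5) = -1  (since 5 mod 8 = 5)
  (1/5) = 1
Product of signs = 1

1


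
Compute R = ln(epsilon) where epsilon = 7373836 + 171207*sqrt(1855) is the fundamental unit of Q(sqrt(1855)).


epsilon = 7373836 + 171207*sqrt(1855)
= 1.4748e+07
R = ln(1.4748e+07)
= 16.5066

16.5066


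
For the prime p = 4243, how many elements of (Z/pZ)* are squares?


For prime p, the number of non-zero quadratic residues is (p-1)/2.
= (4243-1)/2
= 2121

2121


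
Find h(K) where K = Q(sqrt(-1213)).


K = Q(sqrt(-1213)). d mod 4 = 3, so D = disc(K) = 4d = -4852
h(K) equals the number of primitive reduced positive-definite forms (a, b, c) = a*x^2 + b*x*y + c*y^2 with b^2 - 4ac = D,
where reduced means |b| <= a <= c, with b >= 0 whenever |b| = a or a = c, and primitive means gcd(a, b, c) = 1.
Reduced forces 3a^2 <= |D| = 4852, so 1 <= a <= 40; b must have the parity of D, and c = (b^2 - D)/(4a) must be an integer >= a.
Enumerate a = 1..40, b in [-a, a]:
  a=1: (1, 0, 1213)  [1]
  a=2: (2, 2, 607)  [1]
  a=3..12: none
  a=13: (13, -6, 94), (13, 6, 94)  [2]
  a=14..22: none
  a=23: (23, -22, 58), (23, 22, 58)  [2]
  a=24..25: none
  a=26: (26, -6, 47), (26, 6, 47)  [2]
  a=27..28: none
  a=29: (29, -22, 46), (29, 22, 46)  [2]
  a=30..40: none
Total reduced forms: 1 + 1 + 2 + 2 + 2 + 2 = 10
h = 10

10


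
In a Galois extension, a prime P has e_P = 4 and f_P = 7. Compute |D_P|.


|D_P| = e * f
= 4 * 7
= 28

28


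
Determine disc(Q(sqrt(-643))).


For K = Q(sqrt(d)) with d squarefree: disc(K) = d if d = 1 mod 4, and disc(K) = 4d if d = 2 or 3 mod 4.
Here d = -643, and d mod 4 = 1.
d = 1 mod 4 (O_K = Z[(1+sqrt(d))/2]), so disc(K) = d = -643

-643
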